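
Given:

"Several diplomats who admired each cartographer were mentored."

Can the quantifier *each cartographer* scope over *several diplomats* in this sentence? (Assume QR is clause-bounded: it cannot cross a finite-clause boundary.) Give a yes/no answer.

No

*each cartographer* sits inside the relative clause *who admired each cartographer*.
Relative clauses are scope islands: a quantifier cannot QR out of a relative clause to take scope in the matrix clause.
The inverse ordering *each cartographer* > *several diplomats* is therefore underivable.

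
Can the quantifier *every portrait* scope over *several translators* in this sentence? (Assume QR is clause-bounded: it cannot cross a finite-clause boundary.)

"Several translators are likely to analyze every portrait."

Yes

*every portrait* is the object of the infinitival complement of a raising predicate; raising infinitives are transparent for QR, so the two DPs are in effect clausemates.
Since no island is crossed, the inverse ordering is licensed alongside surface scope.
So *every portrait* > *several translators* is among the available readings.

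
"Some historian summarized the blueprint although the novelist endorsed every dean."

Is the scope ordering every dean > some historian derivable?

*every dean* is embedded in the adjunct clause *although the novelist endorsed every dean*.
Scope out of an adjunct clause is unavailable: QR respects the adjunct-island constraint.
*every dean* > *some historian* would require crossing that boundary, which is illicit.
(Only the surface reading survives: one fixed historian with respect to all the relevant deans.)

No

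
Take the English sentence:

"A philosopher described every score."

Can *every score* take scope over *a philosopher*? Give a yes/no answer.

Yes

Both DPs are arguments of the same predicate; there is no clause or island boundary between them.
No island intervenes, so both surface and inverse scope are derivable.
So *every score* > *a philosopher* is among the available readings.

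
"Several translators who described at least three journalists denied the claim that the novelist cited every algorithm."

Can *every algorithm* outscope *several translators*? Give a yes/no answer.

No

*every algorithm* sits inside the complex NP *the claim that the novelist cited every algorithm*.
The Complex NP Constraint bars QR out of the complement clause of a noun.
So the wide-scope reading for *every algorithm* is blocked.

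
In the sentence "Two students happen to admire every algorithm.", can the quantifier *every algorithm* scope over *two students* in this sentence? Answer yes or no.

Yes

The matrix predicate is a raising verb, whose infinitival complement is not a scope island — *every algorithm* can QR into the matrix clause.
Nothing blocks QR of the lower DP to a position above the higher one, so inverse scope is available.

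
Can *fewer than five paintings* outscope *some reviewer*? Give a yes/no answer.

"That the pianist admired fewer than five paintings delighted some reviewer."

No

The DP *fewer than five paintings* is contained in the sentential subject *that the pianist admired fewer than five paintings*.
Sentential subjects are islands: a quantifier inside the subject clause cannot raise over the matrix predicate.
The ordering *fewer than five paintings* > *some reviewer* is therefore underivable.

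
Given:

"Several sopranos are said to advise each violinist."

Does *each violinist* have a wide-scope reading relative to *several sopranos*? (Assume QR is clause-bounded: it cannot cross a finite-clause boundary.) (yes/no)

Yes

Raising constructions are monoclausal for scope purposes; *each violinist* is not separated from *several sopranos* by any island.
Since no island is crossed, the inverse ordering is licensed alongside surface scope.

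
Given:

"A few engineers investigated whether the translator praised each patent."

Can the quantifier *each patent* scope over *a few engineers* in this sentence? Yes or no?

No

The DP *each patent* is contained in the embedded question *whether the translator praised each patent*.
Embedded wh-clauses are opaque for QR, so the quantifier stays inside the question.
The inverse ordering *each patent* > *a few engineers* is therefore underivable.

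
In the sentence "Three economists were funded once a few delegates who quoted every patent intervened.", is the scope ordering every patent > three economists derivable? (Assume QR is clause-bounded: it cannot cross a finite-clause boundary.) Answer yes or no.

The DP *every patent* is contained in the relative clause *who quoted every patent*, which is itself inside the adjunct *once a few delegates who quoted every patent intervened*.
Nested islands: the RC island is itself inside an adjunct island, so wide scope is doubly excluded.
So *every patent* cannot raise high enough to outscope *three economists*; only the surface ordering *three economists* > *every patent* is available.

No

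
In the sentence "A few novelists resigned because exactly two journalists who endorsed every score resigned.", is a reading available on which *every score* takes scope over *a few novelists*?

The DP *every score* is contained in the relative clause *who endorsed every score*, which is itself inside the adjunct *because exactly two journalists who endorsed every score resigned*.
Both the relative clause and the enclosing adjunct are scope islands; QR cannot cross either.
*every score* > *a few novelists* would require crossing that boundary, which is illicit.

No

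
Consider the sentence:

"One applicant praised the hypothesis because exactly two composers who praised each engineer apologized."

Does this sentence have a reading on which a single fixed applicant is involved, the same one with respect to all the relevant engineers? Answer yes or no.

Yes

The paraphrase describes the scope ordering *one applicant* > *each engineer*.
Nothing needs to raise for *one applicant* > *each engineer*, so no island constraint is at stake.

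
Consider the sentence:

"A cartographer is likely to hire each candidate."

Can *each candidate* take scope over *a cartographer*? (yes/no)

The matrix predicate is a raising verb, whose infinitival complement is not a scope island — *each candidate* can QR into the matrix clause.
Ordinary QR to a clause-peripheral position gives the wide-scope LF for the lower DP.

Yes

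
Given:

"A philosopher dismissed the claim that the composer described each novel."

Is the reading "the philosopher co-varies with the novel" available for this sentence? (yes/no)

No

The paraphrase describes the scope ordering *each novel* > *a philosopher*.
Structurally, *each novel* is inside the complex NP *the claim that the composer described each novel*.
A that-clause complement to a noun is an island; QR cannot cross the NP boundary.
There is no licit LF on which *each novel* c-commands *a philosopher*.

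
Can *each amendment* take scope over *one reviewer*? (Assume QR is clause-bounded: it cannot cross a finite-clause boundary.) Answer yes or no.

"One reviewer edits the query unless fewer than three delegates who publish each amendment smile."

No

Structurally, *each amendment* is inside the relative clause *who publish each amendment*, which is itself inside the adjunct *unless fewer than three delegates who publish each amendment smile*.
Two island boundaries intervene — the relative clause and the adjunct. Either alone would block QR.
Hence only narrow scope for *each amendment* (under *one reviewer*) survives.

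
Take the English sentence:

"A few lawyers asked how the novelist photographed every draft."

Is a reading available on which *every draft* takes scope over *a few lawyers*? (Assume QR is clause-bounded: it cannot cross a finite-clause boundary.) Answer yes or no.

No

*every draft* sits inside the embedded question *how the novelist photographed every draft*.
QR across an interrogative CP boundary is ruled out as a wh-island violation.
*every draft* is confined to the island and cannot take scope over *a few lawyers*.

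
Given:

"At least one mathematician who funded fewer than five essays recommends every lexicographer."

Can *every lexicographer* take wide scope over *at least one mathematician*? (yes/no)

Yes

*every lexicographer* sits in the matrix clause, not in the relative clause on *at least one mathematician*.
Clause-internal QR can adjoin the lower DP above the subject, yielding the inverse reading.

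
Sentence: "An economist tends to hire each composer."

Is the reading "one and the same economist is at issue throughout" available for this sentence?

Yes

That reading corresponds to *an economist* > *each composer*.
That is the surface-scope ordering, which is always one of the available readings — island constraints only ever restrict inverse scope.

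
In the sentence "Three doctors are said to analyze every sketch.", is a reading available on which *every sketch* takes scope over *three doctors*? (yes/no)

Yes

Infinitival complements of raising predicates do not block QR; *every sketch* and *three doctors* are effectively clausemates.
Ordinary QR to a clause-peripheral position gives the wide-scope LF for the lower DP.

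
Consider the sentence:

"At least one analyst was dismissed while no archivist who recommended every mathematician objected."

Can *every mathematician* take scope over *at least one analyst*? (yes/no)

No

The DP *every mathematician* is contained in the relative clause *who recommended every mathematician*, which is itself inside the adjunct *while no archivist who recommended every mathematician objected*.
Two island boundaries intervene — the relative clause and the adjunct. Either alone would block QR.
So the wide-scope reading for *every mathematician* is blocked.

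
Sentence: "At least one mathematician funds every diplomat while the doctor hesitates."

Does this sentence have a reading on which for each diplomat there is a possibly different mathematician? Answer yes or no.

The paraphrase describes the scope ordering *every diplomat* > *at least one mathematician*.
The adjunct clause does not contain *every diplomat*, which is the matrix object.
Since no island is crossed, the inverse ordering is licensed alongside surface scope.

Yes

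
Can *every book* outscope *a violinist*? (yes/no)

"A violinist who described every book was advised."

No

*every book* sits inside the relative clause *who described every book*.
Quantifiers inside a relative clause are trapped there; the RC boundary blocks QR.
So *every book* cannot raise to a position above *a violinist*.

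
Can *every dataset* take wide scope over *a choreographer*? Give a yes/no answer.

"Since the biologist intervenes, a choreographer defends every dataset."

Neither queried DP is inside the adjunct, so the adjunct-island constraint does not apply.
No island intervenes, so both surface and inverse scope are derivable.
So *every dataset* > *a choreographer* is among the available readings.

Yes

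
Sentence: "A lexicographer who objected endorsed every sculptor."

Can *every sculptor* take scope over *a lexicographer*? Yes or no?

Yes

Although the sentence contains a relative clause (*who objected*), *every sculptor* is outside it, in the matrix VP.
No island intervenes, so both surface and inverse scope are derivable.
So *every sculptor* > *a lexicographer* is among the available readings.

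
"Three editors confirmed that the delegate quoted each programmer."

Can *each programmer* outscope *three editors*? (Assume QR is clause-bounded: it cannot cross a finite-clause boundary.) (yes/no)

No

The target quantifier *each programmer* is part of the finite complement clause *that the delegate quoted each programmer*.
Finite CP is the ceiling for QR here, by assumption.
The inverse ordering *each programmer* > *three editors* is therefore underivable.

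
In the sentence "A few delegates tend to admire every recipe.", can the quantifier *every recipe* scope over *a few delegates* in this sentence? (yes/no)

*every recipe* is inside a raising infinitive, which is transparent to QR (no CP barrier), so it behaves as a matrix argument.
Ordinary QR to a clause-peripheral position gives the wide-scope LF for the lower DP.

Yes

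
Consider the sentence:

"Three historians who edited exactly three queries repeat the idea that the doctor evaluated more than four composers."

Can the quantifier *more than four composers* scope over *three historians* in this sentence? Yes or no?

The DP *more than four composers* is contained in the complex NP *the idea that the doctor evaluated more than four composers*.
The Complex NP Constraint bars QR out of the complement clause of a noun.
Hence only narrow scope for *more than four composers* (under *three historians*) survives.

No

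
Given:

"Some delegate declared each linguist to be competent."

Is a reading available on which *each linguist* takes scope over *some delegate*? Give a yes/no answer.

ECM infinitives lack a CP barrier, so *each linguist* can QR over the matrix subject *some delegate*.
Ordinary QR to a clause-peripheral position gives the wide-scope LF for the lower DP.

Yes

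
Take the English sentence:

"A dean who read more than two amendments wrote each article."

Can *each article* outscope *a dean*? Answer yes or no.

Although the sentence contains a relative clause (*who read more than two amendments*), *each article* is outside it, in the matrix VP.
Since no island is crossed, the inverse ordering is licensed alongside surface scope.

Yes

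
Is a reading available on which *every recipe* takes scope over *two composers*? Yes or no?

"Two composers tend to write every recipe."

Infinitival complements of raising predicates do not block QR; *every recipe* and *two composers* are effectively clausemates.
Ordinary QR to a clause-peripheral position gives the wide-scope LF for the lower DP.

Yes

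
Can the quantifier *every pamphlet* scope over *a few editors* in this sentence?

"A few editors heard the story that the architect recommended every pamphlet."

*every pamphlet* sits inside the complex NP *the story that the architect recommended every pamphlet*.
The complex NP is opaque for QR — the quantifier is frozen inside the noun's complement.
There is no licit LF on which *every pamphlet* c-commands *a few editors*.

No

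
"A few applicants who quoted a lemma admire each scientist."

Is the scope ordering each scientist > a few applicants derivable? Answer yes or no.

Yes

The relative clause *who quoted a lemma* modifies *a few applicants*, but *each scientist* is not inside that relative clause — it is an argument of the matrix verb.
Since no island is crossed, the inverse ordering is licensed alongside surface scope.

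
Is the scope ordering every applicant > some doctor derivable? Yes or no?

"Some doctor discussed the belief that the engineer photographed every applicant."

The DP *every applicant* is contained in the complex NP *the belief that the engineer photographed every applicant*.
The complex NP is opaque for QR — the quantifier is frozen inside the noun's complement.
So *every applicant* cannot raise to a position above *some doctor*.

No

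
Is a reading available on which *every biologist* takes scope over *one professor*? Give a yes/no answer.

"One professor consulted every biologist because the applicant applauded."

Neither queried DP is inside the adjunct, so the adjunct-island constraint does not apply.
No island intervenes, so both surface and inverse scope are derivable.
So *every biologist* > *one professor* is among the available readings.

Yes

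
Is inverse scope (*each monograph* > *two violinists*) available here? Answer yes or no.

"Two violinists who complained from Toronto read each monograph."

Yes

*each monograph* sits in the matrix clause, not in the relative clause on *two violinists*.
Since no island is crossed, the inverse ordering is licensed alongside surface scope.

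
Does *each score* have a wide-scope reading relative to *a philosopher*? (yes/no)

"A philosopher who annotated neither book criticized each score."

The RC *who annotated neither book* is an island, but *each score* is not inside it — it is the matrix object, a clausemate of *a philosopher*.
Since no island is crossed, the inverse ordering is licensed alongside surface scope.

Yes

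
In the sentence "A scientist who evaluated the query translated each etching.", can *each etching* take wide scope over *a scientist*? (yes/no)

Yes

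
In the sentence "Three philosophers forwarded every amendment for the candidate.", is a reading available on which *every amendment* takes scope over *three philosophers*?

Yes

*three philosophers* and *every amendment* are co-arguments of the matrix verb, with nothing but a clause-internal boundary between them.
Since no island is crossed, the inverse ordering is licensed alongside surface scope.
So *every amendment* > *three philosophers* is among the available readings.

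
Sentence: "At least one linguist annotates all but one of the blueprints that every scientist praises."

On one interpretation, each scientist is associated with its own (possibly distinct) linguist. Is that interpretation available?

No

That reading corresponds to *every scientist* > *at least one linguist*.
Structurally, *every scientist* is inside the relative clause *that every scientist praises* modifying *all but one of the blueprints*.
Quantifiers inside a relative clause are trapped there; the RC boundary blocks QR.
So *every scientist* cannot raise to a position above *at least one linguist*.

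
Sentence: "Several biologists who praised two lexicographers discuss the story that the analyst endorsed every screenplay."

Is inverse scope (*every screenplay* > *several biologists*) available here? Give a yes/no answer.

No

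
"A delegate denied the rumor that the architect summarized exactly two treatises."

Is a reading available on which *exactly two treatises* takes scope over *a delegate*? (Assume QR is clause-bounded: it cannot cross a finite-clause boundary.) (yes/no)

No

The target quantifier *exactly two treatises* is part of the complex NP *the rumor that the architect summarized exactly two treatises*.
Noun-complement clauses are scope islands (the Complex NP Constraint): a quantifier inside one cannot scope into the matrix.
*exactly two treatises* > *a delegate* would require crossing that boundary, which is illicit.
(Only the surface reading survives: one fixed delegate with respect to all the relevant treatises.)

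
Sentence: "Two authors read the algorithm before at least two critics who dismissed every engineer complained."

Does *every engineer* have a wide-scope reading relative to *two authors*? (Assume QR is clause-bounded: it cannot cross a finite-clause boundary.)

No

*every engineer* is embedded in the relative clause *who dismissed every engineer*, which is itself inside the adjunct *before at least two critics who dismissed every engineer complained*.
Even if one barrier were somehow void, the other would still block QR.
So *every engineer* cannot raise high enough to outscope *two authors*; only the surface ordering *two authors* > *every engineer* is available.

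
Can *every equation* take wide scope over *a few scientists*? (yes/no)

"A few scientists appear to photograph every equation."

Yes

Infinitival complements of raising predicates do not block QR; *every equation* and *a few scientists* are effectively clausemates.
Since no island is crossed, the inverse ordering is licensed alongside surface scope.
Both orderings are possible: *a few scientists* > *every equation* and *every equation* > *a few scientists*.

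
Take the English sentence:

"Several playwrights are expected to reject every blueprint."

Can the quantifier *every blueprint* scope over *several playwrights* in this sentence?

Yes

Infinitival complements of raising predicates do not block QR; *every blueprint* and *several playwrights* are effectively clausemates.
No island intervenes, so both surface and inverse scope are derivable.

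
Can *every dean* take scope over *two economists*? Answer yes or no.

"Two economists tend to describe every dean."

Yes

Raising constructions are monoclausal for scope purposes; *every dean* is not separated from *two economists* by any island.
Nothing blocks QR of the lower DP to a position above the higher one, so inverse scope is available.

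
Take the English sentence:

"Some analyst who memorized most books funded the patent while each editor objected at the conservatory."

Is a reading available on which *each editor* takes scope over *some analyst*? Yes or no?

*each editor* is embedded in the adjunct clause *while each editor objected at the conservatory*.
Adjunct clauses are scope islands: a quantifier inside an adjunct cannot raise into the matrix clause.
The inverse ordering *each editor* > *some analyst* is therefore underivable.

No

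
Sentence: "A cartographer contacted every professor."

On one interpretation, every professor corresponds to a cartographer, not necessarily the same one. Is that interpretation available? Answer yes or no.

This is the *every professor* > *a cartographer* reading.
*a cartographer* and *every professor* are co-arguments of the matrix verb, with nothing but a clause-internal boundary between them.
QR within a single clause is free, so the lower quantifier may take scope over the higher one.
The sentence is scopally ambiguous between *a cartographer* > *every professor* and *every professor* > *a cartographer*.

Yes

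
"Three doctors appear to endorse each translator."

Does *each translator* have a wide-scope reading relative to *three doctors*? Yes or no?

Yes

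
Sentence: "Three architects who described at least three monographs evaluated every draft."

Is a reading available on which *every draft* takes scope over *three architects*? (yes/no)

Although the sentence contains a relative clause (*who described at least three monographs*), *every draft* is outside it, in the matrix VP.
Clause-internal QR can adjoin the lower DP above the subject, yielding the inverse reading.
So *every draft* > *three architects* is among the available readings.

Yes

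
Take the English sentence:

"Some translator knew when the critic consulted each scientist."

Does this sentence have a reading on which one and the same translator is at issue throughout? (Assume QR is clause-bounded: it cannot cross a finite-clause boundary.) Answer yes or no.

This is the *some translator* > *each scientist* reading.
That is the surface-scope ordering, which is always one of the available readings — island constraints only ever restrict inverse scope.

Yes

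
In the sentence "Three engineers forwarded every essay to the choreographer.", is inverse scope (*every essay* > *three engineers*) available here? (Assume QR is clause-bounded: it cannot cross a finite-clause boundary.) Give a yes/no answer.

*every essay* is the matrix object and *three engineers* the matrix subject; the two are clausemates.
QR within a single clause is free, so the lower quantifier may take scope over the higher one.

Yes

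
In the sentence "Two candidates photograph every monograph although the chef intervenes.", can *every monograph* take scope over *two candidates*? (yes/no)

Yes

Although there is an adjunct clause, *every monograph* is in the main clause, not inside the adjunct.
Ordinary QR to a clause-peripheral position gives the wide-scope LF for the lower DP.
Both orderings are possible: *two candidates* > *every monograph* and *every monograph* > *two candidates*.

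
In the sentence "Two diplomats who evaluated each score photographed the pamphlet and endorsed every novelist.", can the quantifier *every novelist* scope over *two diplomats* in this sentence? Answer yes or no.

The DP *every novelist* is contained in one conjunct of the coordinate structure (*endorsed every novelist*).
Asymmetric QR out of one conjunct violates the Coordinate Structure Constraint.
The inverse ordering *every novelist* > *two diplomats* is therefore underivable.

No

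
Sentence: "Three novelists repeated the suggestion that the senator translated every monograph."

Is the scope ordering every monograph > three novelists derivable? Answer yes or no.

No

*every monograph* sits inside the complex NP *the suggestion that the senator translated every monograph*.
The Complex NP Constraint bars QR out of the complement clause of a noun.
So *every monograph* cannot raise to a position above *three novelists*.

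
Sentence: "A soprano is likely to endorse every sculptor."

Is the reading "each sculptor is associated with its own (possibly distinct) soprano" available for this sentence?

The paraphrase describes the scope ordering *every sculptor* > *a soprano*.
Raising constructions are monoclausal for scope purposes; *every sculptor* is not separated from *a soprano* by any island.
Since no island is crossed, the inverse ordering is licensed alongside surface scope.
The sentence is scopally ambiguous between *a soprano* > *every sculptor* and *every sculptor* > *a soprano*.

Yes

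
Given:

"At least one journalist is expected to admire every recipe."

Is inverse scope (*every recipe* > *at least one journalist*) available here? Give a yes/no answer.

*every recipe* is the object of the infinitival complement of a raising predicate; raising infinitives are transparent for QR, so the two DPs are in effect clausemates.
With no island boundary between them, the object can take inverse scope over the subject via ordinary QR within the clause.

Yes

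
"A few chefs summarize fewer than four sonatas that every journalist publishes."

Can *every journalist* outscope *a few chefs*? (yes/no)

No

*every journalist* is embedded in the relative clause *that every journalist publishes* modifying *fewer than four sonatas*.
QR out of a relative clause is ruled out by the relative-clause island constraint.
So *every journalist* cannot raise high enough to outscope *a few chefs*; only the surface ordering *a few chefs* > *every journalist* is available.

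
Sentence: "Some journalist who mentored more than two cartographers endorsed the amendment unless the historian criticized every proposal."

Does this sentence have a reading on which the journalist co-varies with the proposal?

The described interpretation is the *every proposal* > *some journalist* scoping.
The target quantifier *every proposal* is part of the adjunct clause *unless the historian criticized every proposal*.
Adverbial clauses are not L-marked, so they are barriers for QR — the quantifier cannot escape the adjunct.
There is no licit LF on which *every proposal* c-commands *some journalist*.
(Only the surface reading survives: one fixed journalist with respect to all the relevant proposals.)

No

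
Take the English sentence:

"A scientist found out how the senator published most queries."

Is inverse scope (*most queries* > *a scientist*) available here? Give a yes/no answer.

No

The DP *most queries* is contained in the embedded question *how the senator published most queries*.
The wh-island constraint blocks QR out of an embedded interrogative.
*most queries* is confined to the island and cannot take scope over *a scientist*.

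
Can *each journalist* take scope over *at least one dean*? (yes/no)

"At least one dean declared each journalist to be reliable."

The ECM infinitive is scope-transparent — *each journalist* is free to raise above *at least one dean*.
Nothing blocks QR of the lower DP to a position above the higher one, so inverse scope is available.
Both orderings are possible: *at least one dean* > *each journalist* and *each journalist* > *at least one dean*.

Yes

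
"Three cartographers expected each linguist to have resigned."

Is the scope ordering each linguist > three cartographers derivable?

*each linguist* is the subject of an ECM infinitive — the infinitival complement of an ECM verb is not a scope island, so *each linguist* can raise into the matrix clause.
No island intervenes, so both surface and inverse scope are derivable.

Yes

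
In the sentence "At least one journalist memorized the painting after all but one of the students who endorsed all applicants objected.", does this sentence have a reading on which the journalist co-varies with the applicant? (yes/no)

The described interpretation is the *all applicants* > *at least one journalist* scoping.
*all applicants* occurs within the relative clause *who endorsed all applicants*, which is itself inside the adjunct *after all but one of the students who endorsed all applicants objected*.
Two island boundaries intervene — the relative clause and the adjunct. Either alone would block QR.
Hence only narrow scope for *all applicants* (under *at least one journalist*) survives.

No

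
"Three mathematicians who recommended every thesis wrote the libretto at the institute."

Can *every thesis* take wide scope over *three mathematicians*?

No

Structurally, *every thesis* is inside the relative clause *who recommended every thesis*.
The relative clause forms an island for QR, so the quantifier is confined to the head noun's restrictor.
There is no licit LF on which *every thesis* c-commands *three mathematicians*.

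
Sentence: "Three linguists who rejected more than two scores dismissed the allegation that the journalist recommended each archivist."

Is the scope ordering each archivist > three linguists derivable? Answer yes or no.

*each archivist* sits inside the complex NP *the allegation that the journalist recommended each archivist*.
Noun-complement clauses are scope islands (the Complex NP Constraint): a quantifier inside one cannot scope into the matrix.
*each archivist* > *three linguists* would require crossing that boundary, which is illicit.

No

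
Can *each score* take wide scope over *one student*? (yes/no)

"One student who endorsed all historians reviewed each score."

Yes

The relative clause *who endorsed all historians* modifies *one student*, but *each score* is not inside that relative clause — it is an argument of the matrix verb.
With no island boundary between them, the object can take inverse scope over the subject via ordinary QR within the clause.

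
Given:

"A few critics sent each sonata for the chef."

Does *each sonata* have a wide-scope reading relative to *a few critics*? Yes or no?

Yes

*a few critics* and *each sonata* are co-arguments of the matrix verb, with nothing but a clause-internal boundary between them.
Nothing blocks QR of the lower DP to a position above the higher one, so inverse scope is available.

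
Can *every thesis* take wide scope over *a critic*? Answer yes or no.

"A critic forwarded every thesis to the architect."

Yes

*every thesis* is the matrix object and *a critic* the matrix subject; the two are clausemates.
With no island boundary between them, the object can take inverse scope over the subject via ordinary QR within the clause.
The sentence is scopally ambiguous between *a critic* > *every thesis* and *every thesis* > *a critic*.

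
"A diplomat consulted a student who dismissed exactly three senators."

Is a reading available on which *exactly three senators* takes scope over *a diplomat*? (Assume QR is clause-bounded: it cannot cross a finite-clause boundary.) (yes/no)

Structurally, *exactly three senators* is inside the relative clause *who dismissed exactly three senators* modifying *a student*.
QR out of a relative clause is ruled out by the relative-clause island constraint.
*exactly three senators* > *a diplomat* would require crossing that boundary, which is illicit.

No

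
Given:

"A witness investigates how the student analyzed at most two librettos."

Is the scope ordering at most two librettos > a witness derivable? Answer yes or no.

No

Structurally, *at most two librettos* is inside the embedded question *how the student analyzed at most two librettos*.
The wh-island constraint blocks QR out of an embedded interrogative.
So the wide-scope reading for *at most two librettos* is blocked.
(Only the surface reading survives: one fixed witness with respect to all the relevant librettos.)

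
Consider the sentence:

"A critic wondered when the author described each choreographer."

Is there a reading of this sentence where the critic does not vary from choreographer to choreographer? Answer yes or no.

That reading corresponds to *a critic* > *each choreographer*.
Surface scope (*a critic* > *each choreographer*) is always derivable; islands only block QR, not in-situ interpretation.

Yes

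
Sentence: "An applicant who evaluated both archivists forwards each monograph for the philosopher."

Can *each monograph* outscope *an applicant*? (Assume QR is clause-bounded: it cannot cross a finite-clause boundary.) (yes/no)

The relative clause *who evaluated both archivists* modifies *an applicant*, but *each monograph* is not inside that relative clause — it is an argument of the matrix verb.
Since no island is crossed, the inverse ordering is licensed alongside surface scope.
So *each monograph* > *an applicant* is among the available readings.

Yes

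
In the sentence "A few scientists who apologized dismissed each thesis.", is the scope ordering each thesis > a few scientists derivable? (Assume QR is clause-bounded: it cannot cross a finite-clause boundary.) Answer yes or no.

The RC *who apologized* is an island, but *each thesis* is not inside it — it is the matrix object, a clausemate of *a few scientists*.
Clause-internal QR can adjoin the lower DP above the subject, yielding the inverse reading.

Yes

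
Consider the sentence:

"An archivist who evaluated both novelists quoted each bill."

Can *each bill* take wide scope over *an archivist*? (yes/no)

Yes

The relative clause *who evaluated both novelists* modifies *an archivist*, but *each bill* is not inside that relative clause — it is an argument of the matrix verb.
With no island boundary between them, the object can take inverse scope over the subject via ordinary QR within the clause.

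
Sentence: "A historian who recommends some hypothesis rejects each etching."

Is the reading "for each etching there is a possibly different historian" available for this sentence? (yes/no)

Yes

This is the *each etching* > *a historian* reading.
The relative clause *who recommends some hypothesis* modifies *a historian*, but *each etching* is not inside that relative clause — it is an argument of the matrix verb.
Ordinary QR to a clause-peripheral position gives the wide-scope LF for the lower DP.
Both orderings are possible: *a historian* > *each etching* and *each etching* > *a historian*.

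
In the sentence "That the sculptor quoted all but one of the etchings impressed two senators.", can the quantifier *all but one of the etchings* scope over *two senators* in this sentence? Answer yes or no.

No

Structurally, *all but one of the etchings* is inside the sentential subject *that the sculptor quoted all but one of the etchings*.
The subject-island constraint blocks QR out of a clausal subject.
The ordering *all but one of the etchings* > *two senators* is therefore underivable.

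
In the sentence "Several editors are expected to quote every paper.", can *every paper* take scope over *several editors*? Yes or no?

Yes

The matrix predicate is a raising verb, whose infinitival complement is not a scope island — *every paper* can QR into the matrix clause.
Clause-internal QR can adjoin the lower DP above the subject, yielding the inverse reading.
Both orderings are possible: *several editors* > *every paper* and *every paper* > *several editors*.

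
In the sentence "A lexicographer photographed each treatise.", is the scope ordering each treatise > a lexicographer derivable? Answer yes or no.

Both DPs are arguments of the same predicate; there is no clause or island boundary between them.
With no island boundary between them, the object can take inverse scope over the subject via ordinary QR within the clause.

Yes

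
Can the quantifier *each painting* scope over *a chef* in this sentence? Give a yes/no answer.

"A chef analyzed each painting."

Yes

*each painting* is the matrix object and *a chef* the matrix subject; the two are clausemates.
With no island boundary between them, the object can take inverse scope over the subject via ordinary QR within the clause.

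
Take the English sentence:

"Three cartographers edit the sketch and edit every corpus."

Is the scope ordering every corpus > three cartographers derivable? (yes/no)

No

*every corpus* sits inside one conjunct of the coordinate structure (*edit every corpus*).
Asymmetric QR out of one conjunct violates the Coordinate Structure Constraint.
So *every corpus* cannot raise to a position above *three cartographers*.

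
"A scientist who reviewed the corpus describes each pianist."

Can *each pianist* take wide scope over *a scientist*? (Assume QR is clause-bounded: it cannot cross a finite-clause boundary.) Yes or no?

*each pianist* sits in the matrix clause, not in the relative clause on *a scientist*.
Clause-internal QR can adjoin the lower DP above the subject, yielding the inverse reading.
Both orderings are possible: *a scientist* > *each pianist* and *each pianist* > *a scientist*.

Yes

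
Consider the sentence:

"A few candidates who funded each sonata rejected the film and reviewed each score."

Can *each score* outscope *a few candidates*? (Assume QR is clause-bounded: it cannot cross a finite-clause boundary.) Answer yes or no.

The DP *each score* is contained in one conjunct of the coordinate structure (*reviewed each score*).
QR out of a conjunct would have to apply non-ATB, which the CSC forbids.
Hence only narrow scope for *each score* (under *a few candidates*) survives.

No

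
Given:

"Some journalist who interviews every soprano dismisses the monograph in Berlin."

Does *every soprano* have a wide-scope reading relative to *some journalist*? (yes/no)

No

*every soprano* occurs within the relative clause *who interviews every soprano*.
Relative clauses are scope islands: a quantifier cannot QR out of a relative clause to take scope in the matrix clause.
The inverse ordering *every soprano* > *some journalist* is therefore underivable.
(Only the surface reading survives: one fixed journalist with respect to all the relevant sopranos.)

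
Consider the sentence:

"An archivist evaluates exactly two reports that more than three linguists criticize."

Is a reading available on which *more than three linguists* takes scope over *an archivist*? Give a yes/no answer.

*more than three linguists* is embedded in the relative clause *that more than three linguists criticize* modifying *exactly two reports*.
The relative clause forms an island for QR, so the quantifier is confined to the head noun's restrictor.
Hence only narrow scope for *more than three linguists* (under *an archivist*) survives.

No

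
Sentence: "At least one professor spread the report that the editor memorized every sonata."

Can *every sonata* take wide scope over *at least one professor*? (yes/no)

No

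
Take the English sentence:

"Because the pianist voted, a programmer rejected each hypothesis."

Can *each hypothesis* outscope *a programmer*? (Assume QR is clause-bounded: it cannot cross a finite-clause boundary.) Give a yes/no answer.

Yes

The adjunct clause does not contain *each hypothesis*, which is the matrix object.
Clause-internal QR can adjoin the lower DP above the subject, yielding the inverse reading.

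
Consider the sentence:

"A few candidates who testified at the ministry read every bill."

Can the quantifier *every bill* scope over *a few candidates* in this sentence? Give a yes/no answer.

Yes

*every bill* sits in the matrix clause, not in the relative clause on *a few candidates*.
Since no island is crossed, the inverse ordering is licensed alongside surface scope.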